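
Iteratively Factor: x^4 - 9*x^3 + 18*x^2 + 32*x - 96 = (x - 4)*(x^3 - 5*x^2 - 2*x + 24) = (x - 4)*(x - 3)*(x^2 - 2*x - 8) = (x - 4)^2*(x - 3)*(x + 2)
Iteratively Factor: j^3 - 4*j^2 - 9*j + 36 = (j - 3)*(j^2 - j - 12) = (j - 4)*(j - 3)*(j + 3)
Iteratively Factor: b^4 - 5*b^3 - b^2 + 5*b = (b)*(b^3 - 5*b^2 - b + 5) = b*(b - 1)*(b^2 - 4*b - 5) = b*(b - 1)*(b + 1)*(b - 5)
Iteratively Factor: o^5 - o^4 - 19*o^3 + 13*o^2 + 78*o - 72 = (o + 3)*(o^4 - 4*o^3 - 7*o^2 + 34*o - 24) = (o - 1)*(o + 3)*(o^3 - 3*o^2 - 10*o + 24) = (o - 2)*(o - 1)*(o + 3)*(o^2 - o - 12) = (o - 4)*(o - 2)*(o - 1)*(o + 3)*(o + 3)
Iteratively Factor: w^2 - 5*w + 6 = (w - 2)*(w - 3)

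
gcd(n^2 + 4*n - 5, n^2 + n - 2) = n - 1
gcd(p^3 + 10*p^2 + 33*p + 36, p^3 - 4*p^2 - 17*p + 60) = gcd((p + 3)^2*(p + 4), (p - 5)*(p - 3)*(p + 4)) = p + 4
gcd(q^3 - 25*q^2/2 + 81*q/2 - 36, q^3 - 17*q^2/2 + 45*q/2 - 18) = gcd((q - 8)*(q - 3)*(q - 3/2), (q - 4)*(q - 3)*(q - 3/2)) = q^2 - 9*q/2 + 9/2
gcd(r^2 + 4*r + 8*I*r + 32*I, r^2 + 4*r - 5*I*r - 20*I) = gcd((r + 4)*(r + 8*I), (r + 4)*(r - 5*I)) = r + 4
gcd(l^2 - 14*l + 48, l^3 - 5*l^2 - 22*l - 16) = l - 8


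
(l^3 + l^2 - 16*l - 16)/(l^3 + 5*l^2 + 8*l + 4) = (l^2 - 16)/(l^2 + 4*l + 4)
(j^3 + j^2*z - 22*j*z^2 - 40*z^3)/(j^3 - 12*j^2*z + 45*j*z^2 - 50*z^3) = (j^2 + 6*j*z + 8*z^2)/(j^2 - 7*j*z + 10*z^2)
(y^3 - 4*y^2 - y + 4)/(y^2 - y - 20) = (-y^3 + 4*y^2 + y - 4)/(-y^2 + y + 20)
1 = 1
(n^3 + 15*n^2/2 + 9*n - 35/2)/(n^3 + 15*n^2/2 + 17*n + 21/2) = (n^2 + 4*n - 5)/(n^2 + 4*n + 3)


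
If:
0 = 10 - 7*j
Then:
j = 10/7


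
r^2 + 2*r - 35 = (r - 5)*(r + 7)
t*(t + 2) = t^2 + 2*t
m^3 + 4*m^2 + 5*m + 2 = (m + 1)^2*(m + 2)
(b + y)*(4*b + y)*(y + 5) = 4*b^2*y + 20*b^2 + 5*b*y^2 + 25*b*y + y^3 + 5*y^2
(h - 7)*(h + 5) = h^2 - 2*h - 35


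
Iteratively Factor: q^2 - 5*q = (q)*(q - 5)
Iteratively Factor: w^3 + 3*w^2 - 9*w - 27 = (w + 3)*(w^2 - 9) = (w - 3)*(w + 3)*(w + 3)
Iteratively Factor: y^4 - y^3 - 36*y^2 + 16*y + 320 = (y - 5)*(y^3 + 4*y^2 - 16*y - 64) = (y - 5)*(y + 4)*(y^2 - 16) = (y - 5)*(y - 4)*(y + 4)*(y + 4)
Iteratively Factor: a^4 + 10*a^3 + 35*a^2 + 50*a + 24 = (a + 1)*(a^3 + 9*a^2 + 26*a + 24) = (a + 1)*(a + 2)*(a^2 + 7*a + 12) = (a + 1)*(a + 2)*(a + 4)*(a + 3)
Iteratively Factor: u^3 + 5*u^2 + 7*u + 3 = (u + 1)*(u^2 + 4*u + 3) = (u + 1)*(u + 3)*(u + 1)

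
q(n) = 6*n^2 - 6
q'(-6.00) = -72.00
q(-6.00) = 210.00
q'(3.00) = 36.00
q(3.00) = 48.00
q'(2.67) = 32.04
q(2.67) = 36.77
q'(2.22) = 26.64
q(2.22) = 23.57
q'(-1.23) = -14.76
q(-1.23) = 3.08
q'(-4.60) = -55.20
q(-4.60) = 120.96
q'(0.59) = 7.08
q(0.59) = -3.91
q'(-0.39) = -4.68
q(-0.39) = -5.09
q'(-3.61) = -43.32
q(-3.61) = 72.19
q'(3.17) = 38.04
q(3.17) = 54.29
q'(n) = 12*n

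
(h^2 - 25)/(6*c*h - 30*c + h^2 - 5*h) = (h + 5)/(6*c + h)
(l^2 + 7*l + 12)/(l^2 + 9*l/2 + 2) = 2*(l + 3)/(2*l + 1)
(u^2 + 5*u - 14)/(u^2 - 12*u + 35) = (u^2 + 5*u - 14)/(u^2 - 12*u + 35)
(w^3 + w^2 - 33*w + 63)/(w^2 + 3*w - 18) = (w^2 + 4*w - 21)/(w + 6)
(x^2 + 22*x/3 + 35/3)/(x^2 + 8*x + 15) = (x + 7/3)/(x + 3)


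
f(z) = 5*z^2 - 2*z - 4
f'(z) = 10*z - 2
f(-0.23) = -3.28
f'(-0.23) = -4.30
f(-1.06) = 3.74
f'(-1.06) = -12.60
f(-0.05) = -3.89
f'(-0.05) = -2.50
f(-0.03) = -3.94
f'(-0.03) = -2.30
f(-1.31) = 7.20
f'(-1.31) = -15.10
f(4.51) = 88.68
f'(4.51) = 43.10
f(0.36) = -4.07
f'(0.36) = 1.60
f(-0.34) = -2.74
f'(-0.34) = -5.40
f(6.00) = 164.00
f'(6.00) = 58.00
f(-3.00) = 47.00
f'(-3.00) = -32.00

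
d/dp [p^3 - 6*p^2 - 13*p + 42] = 3*p^2 - 12*p - 13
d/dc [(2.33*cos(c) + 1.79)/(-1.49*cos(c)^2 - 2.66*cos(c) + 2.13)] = (3.4717*sin(c)^2 - 5.3342*cos(c) - 13.196)*sin(c)/(1.49*cos(c)^2 + 2.66*cos(c) - 2.13)^2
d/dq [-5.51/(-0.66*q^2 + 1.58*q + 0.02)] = (8.7058 - 7.2732*q)/(-0.66*q^2 + 1.58*q + 0.02)^2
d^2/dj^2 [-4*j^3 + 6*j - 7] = -24*j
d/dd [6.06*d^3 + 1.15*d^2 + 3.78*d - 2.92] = 18.18*d^2 + 2.3*d + 3.78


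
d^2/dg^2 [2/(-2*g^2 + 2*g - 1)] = 8*(2*g^2 - 2*g - 2*(2*g - 1)^2 + 1)/(2*g^2 - 2*g + 1)^3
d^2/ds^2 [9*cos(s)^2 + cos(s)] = -cos(s) - 18*cos(2*s)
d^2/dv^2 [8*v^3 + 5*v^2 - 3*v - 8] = 48*v + 10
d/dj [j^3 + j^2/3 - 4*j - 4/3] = 3*j^2 + 2*j/3 - 4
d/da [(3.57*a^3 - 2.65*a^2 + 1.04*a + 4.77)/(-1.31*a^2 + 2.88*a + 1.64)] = (-4.6767*a^4 + 20.5632*a^3 + 11.2948*a^2 + 3.8054*a - 12.032)/(1.7161*a^4 - 7.5456*a^3 + 3.9976*a^2 + 9.4464*a + 2.6896)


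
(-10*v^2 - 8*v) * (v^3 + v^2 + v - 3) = -10*v^5 - 18*v^4 - 18*v^3 + 22*v^2 + 24*v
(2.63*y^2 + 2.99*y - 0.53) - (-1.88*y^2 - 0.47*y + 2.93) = 4.51*y^2 + 3.46*y - 3.46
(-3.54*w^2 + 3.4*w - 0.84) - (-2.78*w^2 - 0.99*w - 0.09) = -0.76*w^2 + 4.39*w - 0.75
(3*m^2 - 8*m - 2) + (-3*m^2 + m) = -7*m - 2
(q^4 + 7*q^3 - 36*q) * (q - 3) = q^5 + 4*q^4 - 21*q^3 - 36*q^2 + 108*q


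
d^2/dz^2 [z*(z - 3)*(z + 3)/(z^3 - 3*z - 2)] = 12*(-3*z^3 + 8*z^2 - 16*z + 9)/(z^7 - 2*z^6 - 6*z^5 + 8*z^4 + 17*z^3 - 6*z^2 - 20*z - 8)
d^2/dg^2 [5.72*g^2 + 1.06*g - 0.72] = 11.4400000000000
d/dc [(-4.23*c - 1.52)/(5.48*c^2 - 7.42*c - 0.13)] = (23.1804*c^2 + 16.6592*c - 10.7285)/(30.0304*c^4 - 81.3232*c^3 + 53.6316*c^2 + 1.9292*c + 0.0169)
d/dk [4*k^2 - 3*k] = 8*k - 3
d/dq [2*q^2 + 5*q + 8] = 4*q + 5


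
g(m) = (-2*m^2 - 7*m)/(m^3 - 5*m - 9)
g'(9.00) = 0.05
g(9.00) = -0.33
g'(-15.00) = 0.01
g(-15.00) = 0.10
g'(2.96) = 169.86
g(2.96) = -17.92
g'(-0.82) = 1.12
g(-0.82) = -0.81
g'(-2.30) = -0.87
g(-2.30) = -0.57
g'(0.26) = 0.69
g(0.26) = 0.19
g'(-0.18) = 0.86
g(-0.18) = -0.15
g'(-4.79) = -0.04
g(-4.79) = 0.13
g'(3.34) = 7.97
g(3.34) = -3.95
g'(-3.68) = -0.16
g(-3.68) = 0.03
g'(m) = (5 - 3*m^2)*(-2*m^2 - 7*m)/(m^3 - 5*m - 9)^2 + (-4*m - 7)/(m^3 - 5*m - 9) = (m*(2*m + 7)*(3*m^2 - 5) + (4*m + 7)*(-m^3 + 5*m + 9))/(-m^3 + 5*m + 9)^2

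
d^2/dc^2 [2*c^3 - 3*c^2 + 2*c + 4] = 12*c - 6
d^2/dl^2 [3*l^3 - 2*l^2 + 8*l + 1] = 18*l - 4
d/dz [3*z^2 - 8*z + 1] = 6*z - 8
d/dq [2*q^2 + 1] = 4*q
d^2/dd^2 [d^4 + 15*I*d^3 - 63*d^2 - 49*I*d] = 12*d^2 + 90*I*d - 126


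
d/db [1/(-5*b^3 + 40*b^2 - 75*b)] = (3*b^2 - 16*b + 15)/(5*b^2*(b^2 - 8*b + 15)^2)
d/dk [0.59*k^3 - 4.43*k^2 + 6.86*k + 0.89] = 1.77*k^2 - 8.86*k + 6.86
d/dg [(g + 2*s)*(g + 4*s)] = 2*g + 6*s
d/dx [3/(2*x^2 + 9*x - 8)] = 3*(-4*x - 9)/(2*x^2 + 9*x - 8)^2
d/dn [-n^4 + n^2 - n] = -4*n^3 + 2*n - 1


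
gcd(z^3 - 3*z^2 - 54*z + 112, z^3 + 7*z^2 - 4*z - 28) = z^2 + 5*z - 14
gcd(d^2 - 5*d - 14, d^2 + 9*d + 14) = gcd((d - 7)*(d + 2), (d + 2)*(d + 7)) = d + 2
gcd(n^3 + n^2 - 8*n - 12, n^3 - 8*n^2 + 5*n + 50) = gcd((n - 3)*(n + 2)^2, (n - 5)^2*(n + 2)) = n + 2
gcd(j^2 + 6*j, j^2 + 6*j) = j^2 + 6*j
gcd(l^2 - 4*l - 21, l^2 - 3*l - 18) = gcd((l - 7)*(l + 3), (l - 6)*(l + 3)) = l + 3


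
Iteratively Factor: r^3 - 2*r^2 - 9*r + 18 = (r - 2)*(r^2 - 9) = (r - 2)*(r + 3)*(r - 3)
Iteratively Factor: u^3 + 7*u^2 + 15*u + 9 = (u + 3)*(u^2 + 4*u + 3) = (u + 3)^2*(u + 1)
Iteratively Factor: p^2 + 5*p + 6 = (p + 3)*(p + 2)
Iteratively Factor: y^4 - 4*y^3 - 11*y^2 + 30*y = (y)*(y^3 - 4*y^2 - 11*y + 30) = y*(y + 3)*(y^2 - 7*y + 10) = y*(y - 2)*(y + 3)*(y - 5)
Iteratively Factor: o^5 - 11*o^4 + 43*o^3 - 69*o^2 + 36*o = (o - 3)*(o^4 - 8*o^3 + 19*o^2 - 12*o) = (o - 3)*(o - 1)*(o^3 - 7*o^2 + 12*o) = (o - 3)^2*(o - 1)*(o^2 - 4*o) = (o - 4)*(o - 3)^2*(o - 1)*(o)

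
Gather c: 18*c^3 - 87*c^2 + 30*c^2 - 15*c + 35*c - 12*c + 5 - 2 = 18*c^3 - 57*c^2 + 8*c + 3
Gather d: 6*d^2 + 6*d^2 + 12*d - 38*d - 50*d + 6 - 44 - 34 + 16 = 12*d^2 - 76*d - 56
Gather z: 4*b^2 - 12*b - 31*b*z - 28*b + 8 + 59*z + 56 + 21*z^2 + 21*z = 4*b^2 - 40*b + 21*z^2 + z*(80 - 31*b) + 64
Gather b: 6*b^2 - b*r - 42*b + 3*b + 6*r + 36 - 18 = 6*b^2 + b*(-r - 39) + 6*r + 18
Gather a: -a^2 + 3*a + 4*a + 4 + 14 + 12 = -a^2 + 7*a + 30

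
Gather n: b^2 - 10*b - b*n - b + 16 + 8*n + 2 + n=b^2 - 11*b + n*(9 - b) + 18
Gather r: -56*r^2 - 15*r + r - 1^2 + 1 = -56*r^2 - 14*r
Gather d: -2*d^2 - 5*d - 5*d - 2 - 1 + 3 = -2*d^2 - 10*d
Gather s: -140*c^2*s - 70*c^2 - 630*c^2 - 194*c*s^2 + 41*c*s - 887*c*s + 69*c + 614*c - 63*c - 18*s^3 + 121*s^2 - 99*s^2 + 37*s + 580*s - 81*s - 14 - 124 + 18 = -700*c^2 + 620*c - 18*s^3 + s^2*(22 - 194*c) + s*(-140*c^2 - 846*c + 536) - 120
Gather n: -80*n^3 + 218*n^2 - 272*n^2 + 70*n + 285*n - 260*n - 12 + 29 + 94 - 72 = -80*n^3 - 54*n^2 + 95*n + 39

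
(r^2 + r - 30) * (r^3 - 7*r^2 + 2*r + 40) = r^5 - 6*r^4 - 35*r^3 + 252*r^2 - 20*r - 1200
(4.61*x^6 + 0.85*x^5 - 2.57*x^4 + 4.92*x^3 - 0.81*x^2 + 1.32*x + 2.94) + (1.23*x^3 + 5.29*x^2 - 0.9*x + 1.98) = 4.61*x^6 + 0.85*x^5 - 2.57*x^4 + 6.15*x^3 + 4.48*x^2 + 0.42*x + 4.92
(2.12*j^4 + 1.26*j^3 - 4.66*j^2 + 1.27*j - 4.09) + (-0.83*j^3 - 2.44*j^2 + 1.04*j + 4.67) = 2.12*j^4 + 0.43*j^3 - 7.1*j^2 + 2.31*j + 0.58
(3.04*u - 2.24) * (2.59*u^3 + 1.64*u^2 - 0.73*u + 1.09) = 7.8736*u^4 - 0.816000000000001*u^3 - 5.8928*u^2 + 4.9488*u - 2.4416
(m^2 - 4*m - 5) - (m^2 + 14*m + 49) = -18*m - 54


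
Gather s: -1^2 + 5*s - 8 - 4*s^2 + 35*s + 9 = -4*s^2 + 40*s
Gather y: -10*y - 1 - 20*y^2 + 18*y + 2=-20*y^2 + 8*y + 1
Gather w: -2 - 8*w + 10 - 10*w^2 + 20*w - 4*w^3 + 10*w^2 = -4*w^3 + 12*w + 8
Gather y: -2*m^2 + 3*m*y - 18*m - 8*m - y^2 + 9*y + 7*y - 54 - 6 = -2*m^2 - 26*m - y^2 + y*(3*m + 16) - 60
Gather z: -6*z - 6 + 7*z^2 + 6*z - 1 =7*z^2 - 7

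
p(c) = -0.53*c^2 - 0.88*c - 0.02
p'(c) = -1.06*c - 0.88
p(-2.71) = -1.53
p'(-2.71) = 1.99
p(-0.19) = 0.13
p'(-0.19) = -0.68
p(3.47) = -9.46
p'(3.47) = -4.56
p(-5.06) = -9.14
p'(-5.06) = 4.48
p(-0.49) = 0.28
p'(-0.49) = -0.36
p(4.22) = -13.17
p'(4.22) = -5.35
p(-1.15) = 0.29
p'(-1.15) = 0.34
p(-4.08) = -5.25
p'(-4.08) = 3.44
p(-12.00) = -65.78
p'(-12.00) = 11.84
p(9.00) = -50.87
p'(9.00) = -10.42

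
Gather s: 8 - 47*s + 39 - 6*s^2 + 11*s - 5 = -6*s^2 - 36*s + 42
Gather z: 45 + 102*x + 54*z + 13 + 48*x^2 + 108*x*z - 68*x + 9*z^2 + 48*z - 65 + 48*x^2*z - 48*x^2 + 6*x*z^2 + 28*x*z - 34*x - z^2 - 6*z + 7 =z^2*(6*x + 8) + z*(48*x^2 + 136*x + 96)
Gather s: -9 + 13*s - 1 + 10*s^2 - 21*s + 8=10*s^2 - 8*s - 2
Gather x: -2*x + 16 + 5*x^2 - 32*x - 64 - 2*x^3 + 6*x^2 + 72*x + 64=-2*x^3 + 11*x^2 + 38*x + 16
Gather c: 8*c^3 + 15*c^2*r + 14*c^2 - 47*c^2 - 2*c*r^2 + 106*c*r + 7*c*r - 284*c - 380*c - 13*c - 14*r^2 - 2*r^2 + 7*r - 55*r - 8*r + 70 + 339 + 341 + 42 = 8*c^3 + c^2*(15*r - 33) + c*(-2*r^2 + 113*r - 677) - 16*r^2 - 56*r + 792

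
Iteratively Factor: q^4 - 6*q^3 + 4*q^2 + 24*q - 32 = (q - 2)*(q^3 - 4*q^2 - 4*q + 16) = (q - 2)^2*(q^2 - 2*q - 8) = (q - 4)*(q - 2)^2*(q + 2)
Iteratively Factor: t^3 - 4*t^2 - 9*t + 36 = (t - 3)*(t^2 - t - 12) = (t - 4)*(t - 3)*(t + 3)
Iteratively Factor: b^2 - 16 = (b - 4)*(b + 4)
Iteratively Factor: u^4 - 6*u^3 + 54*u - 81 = (u - 3)*(u^3 - 3*u^2 - 9*u + 27) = (u - 3)^2*(u^2 - 9) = (u - 3)^2*(u + 3)*(u - 3)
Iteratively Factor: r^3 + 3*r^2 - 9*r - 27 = (r + 3)*(r^2 - 9) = (r + 3)^2*(r - 3)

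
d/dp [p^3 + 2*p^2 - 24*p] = 3*p^2 + 4*p - 24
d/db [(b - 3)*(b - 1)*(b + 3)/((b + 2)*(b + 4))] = (b^4 + 12*b^3 + 27*b^2 - 34*b - 126)/(b^4 + 12*b^3 + 52*b^2 + 96*b + 64)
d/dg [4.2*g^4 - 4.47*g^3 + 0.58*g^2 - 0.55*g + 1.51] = 16.8*g^3 - 13.41*g^2 + 1.16*g - 0.55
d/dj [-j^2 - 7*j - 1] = -2*j - 7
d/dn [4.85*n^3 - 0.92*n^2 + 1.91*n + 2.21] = 14.55*n^2 - 1.84*n + 1.91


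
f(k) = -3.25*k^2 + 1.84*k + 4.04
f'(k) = 1.84 - 6.5*k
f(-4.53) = -70.99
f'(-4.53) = 31.28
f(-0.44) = 2.60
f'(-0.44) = 4.70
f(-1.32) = -4.05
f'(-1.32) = 10.42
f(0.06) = 4.14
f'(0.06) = 1.45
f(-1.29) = -3.74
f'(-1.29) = 10.22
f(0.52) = 4.12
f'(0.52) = -1.54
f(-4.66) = -75.11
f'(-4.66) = 32.13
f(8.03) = -190.75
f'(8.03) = -50.36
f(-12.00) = -486.04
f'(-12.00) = 79.84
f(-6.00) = -124.00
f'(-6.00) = 40.84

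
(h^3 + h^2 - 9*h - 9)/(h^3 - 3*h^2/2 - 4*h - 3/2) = 2*(h + 3)/(2*h + 1)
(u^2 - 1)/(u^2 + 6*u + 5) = (u - 1)/(u + 5)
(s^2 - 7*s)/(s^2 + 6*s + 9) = s*(s - 7)/(s^2 + 6*s + 9)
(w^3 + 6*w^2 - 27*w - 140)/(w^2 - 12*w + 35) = (w^2 + 11*w + 28)/(w - 7)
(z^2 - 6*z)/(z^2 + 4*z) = (z - 6)/(z + 4)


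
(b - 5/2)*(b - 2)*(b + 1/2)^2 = b^4 - 7*b^3/2 + 3*b^2/4 + 31*b/8 + 5/4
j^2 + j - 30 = (j - 5)*(j + 6)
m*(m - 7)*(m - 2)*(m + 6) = m^4 - 3*m^3 - 40*m^2 + 84*m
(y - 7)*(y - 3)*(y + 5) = y^3 - 5*y^2 - 29*y + 105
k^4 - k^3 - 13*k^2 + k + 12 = (k - 4)*(k - 1)*(k + 1)*(k + 3)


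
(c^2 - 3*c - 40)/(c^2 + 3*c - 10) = (c - 8)/(c - 2)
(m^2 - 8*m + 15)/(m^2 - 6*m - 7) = (-m^2 + 8*m - 15)/(-m^2 + 6*m + 7)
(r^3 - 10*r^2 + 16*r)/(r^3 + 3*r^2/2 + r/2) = 2*(r^2 - 10*r + 16)/(2*r^2 + 3*r + 1)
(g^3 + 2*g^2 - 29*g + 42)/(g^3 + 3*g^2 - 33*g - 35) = (g^2 - 5*g + 6)/(g^2 - 4*g - 5)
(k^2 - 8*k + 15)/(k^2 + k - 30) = (k - 3)/(k + 6)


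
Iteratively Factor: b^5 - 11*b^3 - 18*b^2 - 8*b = (b - 4)*(b^4 + 4*b^3 + 5*b^2 + 2*b) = (b - 4)*(b + 2)*(b^3 + 2*b^2 + b) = (b - 4)*(b + 1)*(b + 2)*(b^2 + b) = (b - 4)*(b + 1)^2*(b + 2)*(b)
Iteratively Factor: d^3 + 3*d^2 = (d)*(d^2 + 3*d) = d*(d + 3)*(d)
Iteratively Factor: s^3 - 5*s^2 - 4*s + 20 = (s - 2)*(s^2 - 3*s - 10) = (s - 5)*(s - 2)*(s + 2)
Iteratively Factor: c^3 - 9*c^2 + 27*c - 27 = (c - 3)*(c^2 - 6*c + 9) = (c - 3)^2*(c - 3)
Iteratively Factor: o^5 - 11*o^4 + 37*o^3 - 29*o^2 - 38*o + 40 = (o - 4)*(o^4 - 7*o^3 + 9*o^2 + 7*o - 10) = (o - 4)*(o + 1)*(o^3 - 8*o^2 + 17*o - 10) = (o - 5)*(o - 4)*(o + 1)*(o^2 - 3*o + 2) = (o - 5)*(o - 4)*(o - 1)*(o + 1)*(o - 2)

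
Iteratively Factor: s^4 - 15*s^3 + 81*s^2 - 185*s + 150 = (s - 5)*(s^3 - 10*s^2 + 31*s - 30) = (s - 5)^2*(s^2 - 5*s + 6) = (s - 5)^2*(s - 3)*(s - 2)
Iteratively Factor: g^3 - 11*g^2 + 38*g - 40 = (g - 5)*(g^2 - 6*g + 8) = (g - 5)*(g - 4)*(g - 2)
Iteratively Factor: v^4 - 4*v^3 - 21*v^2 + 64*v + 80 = (v + 1)*(v^3 - 5*v^2 - 16*v + 80) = (v - 5)*(v + 1)*(v^2 - 16) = (v - 5)*(v - 4)*(v + 1)*(v + 4)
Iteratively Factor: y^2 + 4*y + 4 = (y + 2)*(y + 2)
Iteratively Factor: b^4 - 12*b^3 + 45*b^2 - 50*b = (b - 2)*(b^3 - 10*b^2 + 25*b) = (b - 5)*(b - 2)*(b^2 - 5*b) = b*(b - 5)*(b - 2)*(b - 5)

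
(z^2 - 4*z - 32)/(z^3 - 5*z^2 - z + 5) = (z^2 - 4*z - 32)/(z^3 - 5*z^2 - z + 5)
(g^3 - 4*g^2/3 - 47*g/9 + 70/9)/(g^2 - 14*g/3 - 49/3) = (3*g^2 - 11*g + 10)/(3*(g - 7))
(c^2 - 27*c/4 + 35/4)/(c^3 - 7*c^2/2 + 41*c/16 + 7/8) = 4*(c - 5)/(4*c^2 - 7*c - 2)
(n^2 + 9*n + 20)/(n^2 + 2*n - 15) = (n + 4)/(n - 3)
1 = 1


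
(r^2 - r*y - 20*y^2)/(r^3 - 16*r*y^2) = (-r + 5*y)/(r*(-r + 4*y))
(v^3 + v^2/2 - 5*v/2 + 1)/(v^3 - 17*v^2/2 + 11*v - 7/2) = (v + 2)/(v - 7)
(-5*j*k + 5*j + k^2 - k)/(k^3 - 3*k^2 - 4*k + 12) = (-5*j*k + 5*j + k^2 - k)/(k^3 - 3*k^2 - 4*k + 12)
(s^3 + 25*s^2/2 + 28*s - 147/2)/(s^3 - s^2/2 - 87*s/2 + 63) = (s + 7)/(s - 6)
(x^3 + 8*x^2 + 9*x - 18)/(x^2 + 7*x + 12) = (x^2 + 5*x - 6)/(x + 4)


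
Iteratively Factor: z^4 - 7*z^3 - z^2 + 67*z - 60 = (z + 3)*(z^3 - 10*z^2 + 29*z - 20) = (z - 4)*(z + 3)*(z^2 - 6*z + 5) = (z - 4)*(z - 1)*(z + 3)*(z - 5)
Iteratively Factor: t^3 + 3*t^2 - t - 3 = (t + 3)*(t^2 - 1) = (t + 1)*(t + 3)*(t - 1)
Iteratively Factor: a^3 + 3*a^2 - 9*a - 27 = (a - 3)*(a^2 + 6*a + 9) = (a - 3)*(a + 3)*(a + 3)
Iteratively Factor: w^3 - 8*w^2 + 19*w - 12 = (w - 1)*(w^2 - 7*w + 12) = (w - 4)*(w - 1)*(w - 3)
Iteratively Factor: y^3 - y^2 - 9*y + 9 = (y - 3)*(y^2 + 2*y - 3) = (y - 3)*(y - 1)*(y + 3)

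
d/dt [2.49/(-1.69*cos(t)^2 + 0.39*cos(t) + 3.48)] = (0.9711 - 8.4162*cos(t))*sin(t)/(-1.69*cos(t)^2 + 0.39*cos(t) + 3.48)^2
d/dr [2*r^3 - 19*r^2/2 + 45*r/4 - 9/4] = 6*r^2 - 19*r + 45/4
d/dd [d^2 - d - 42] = 2*d - 1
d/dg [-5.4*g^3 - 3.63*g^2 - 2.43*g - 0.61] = -16.2*g^2 - 7.26*g - 2.43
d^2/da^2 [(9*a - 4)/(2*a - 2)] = 5/(a - 1)^3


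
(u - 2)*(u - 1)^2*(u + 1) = u^4 - 3*u^3 + u^2 + 3*u - 2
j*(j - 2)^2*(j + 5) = j^4 + j^3 - 16*j^2 + 20*j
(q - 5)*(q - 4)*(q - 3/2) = q^3 - 21*q^2/2 + 67*q/2 - 30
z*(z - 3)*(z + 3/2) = z^3 - 3*z^2/2 - 9*z/2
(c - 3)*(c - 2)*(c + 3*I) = c^3 - 5*c^2 + 3*I*c^2 + 6*c - 15*I*c + 18*I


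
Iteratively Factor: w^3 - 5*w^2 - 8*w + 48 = (w - 4)*(w^2 - w - 12) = (w - 4)^2*(w + 3)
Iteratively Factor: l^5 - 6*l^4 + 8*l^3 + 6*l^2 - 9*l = (l - 1)*(l^4 - 5*l^3 + 3*l^2 + 9*l) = l*(l - 1)*(l^3 - 5*l^2 + 3*l + 9) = l*(l - 3)*(l - 1)*(l^2 - 2*l - 3) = l*(l - 3)*(l - 1)*(l + 1)*(l - 3)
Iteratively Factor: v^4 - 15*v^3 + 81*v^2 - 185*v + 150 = (v - 3)*(v^3 - 12*v^2 + 45*v - 50) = (v - 5)*(v - 3)*(v^2 - 7*v + 10) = (v - 5)*(v - 3)*(v - 2)*(v - 5)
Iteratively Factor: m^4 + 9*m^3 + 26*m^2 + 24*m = (m + 3)*(m^3 + 6*m^2 + 8*m) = m*(m + 3)*(m^2 + 6*m + 8) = m*(m + 2)*(m + 3)*(m + 4)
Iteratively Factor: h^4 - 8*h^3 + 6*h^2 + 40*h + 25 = (h + 1)*(h^3 - 9*h^2 + 15*h + 25) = (h - 5)*(h + 1)*(h^2 - 4*h - 5) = (h - 5)*(h + 1)^2*(h - 5)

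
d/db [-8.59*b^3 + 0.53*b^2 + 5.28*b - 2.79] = -25.77*b^2 + 1.06*b + 5.28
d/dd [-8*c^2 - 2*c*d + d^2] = -2*c + 2*d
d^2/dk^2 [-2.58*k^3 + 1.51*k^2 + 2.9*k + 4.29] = 3.02 - 15.48*k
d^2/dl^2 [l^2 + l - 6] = 2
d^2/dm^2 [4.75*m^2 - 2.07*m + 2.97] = 9.50000000000000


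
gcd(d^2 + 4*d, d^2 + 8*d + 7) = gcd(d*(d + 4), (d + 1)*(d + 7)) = 1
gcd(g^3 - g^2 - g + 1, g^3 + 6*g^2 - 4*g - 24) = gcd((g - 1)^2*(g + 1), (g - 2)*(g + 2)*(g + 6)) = 1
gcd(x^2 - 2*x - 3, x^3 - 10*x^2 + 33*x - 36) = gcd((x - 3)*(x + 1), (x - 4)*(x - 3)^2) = x - 3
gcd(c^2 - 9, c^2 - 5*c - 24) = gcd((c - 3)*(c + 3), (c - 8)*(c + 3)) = c + 3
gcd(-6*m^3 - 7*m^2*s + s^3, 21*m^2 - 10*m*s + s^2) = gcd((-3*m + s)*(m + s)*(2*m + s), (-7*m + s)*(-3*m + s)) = -3*m + s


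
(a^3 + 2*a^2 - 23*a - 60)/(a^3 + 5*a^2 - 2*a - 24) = (a - 5)/(a - 2)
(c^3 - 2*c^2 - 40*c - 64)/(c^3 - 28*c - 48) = (c - 8)/(c - 6)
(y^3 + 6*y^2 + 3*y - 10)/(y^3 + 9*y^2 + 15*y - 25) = (y + 2)/(y + 5)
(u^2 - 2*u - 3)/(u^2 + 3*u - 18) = (u + 1)/(u + 6)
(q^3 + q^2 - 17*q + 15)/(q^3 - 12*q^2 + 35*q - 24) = (q + 5)/(q - 8)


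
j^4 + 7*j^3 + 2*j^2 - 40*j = j*(j - 2)*(j + 4)*(j + 5)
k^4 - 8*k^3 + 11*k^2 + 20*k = k*(k - 5)*(k - 4)*(k + 1)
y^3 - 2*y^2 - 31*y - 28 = (y - 7)*(y + 1)*(y + 4)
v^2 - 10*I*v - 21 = (v - 7*I)*(v - 3*I)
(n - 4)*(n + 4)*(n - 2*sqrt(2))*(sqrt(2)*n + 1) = sqrt(2)*n^4 - 3*n^3 - 18*sqrt(2)*n^2 + 48*n + 32*sqrt(2)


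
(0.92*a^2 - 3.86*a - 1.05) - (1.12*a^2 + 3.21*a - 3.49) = -0.2*a^2 - 7.07*a + 2.44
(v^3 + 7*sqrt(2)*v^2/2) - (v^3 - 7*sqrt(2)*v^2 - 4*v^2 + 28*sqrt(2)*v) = 4*v^2 + 21*sqrt(2)*v^2/2 - 28*sqrt(2)*v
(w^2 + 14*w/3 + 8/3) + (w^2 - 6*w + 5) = 2*w^2 - 4*w/3 + 23/3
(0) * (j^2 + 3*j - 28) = 0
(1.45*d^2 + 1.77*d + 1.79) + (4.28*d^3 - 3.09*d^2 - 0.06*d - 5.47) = 4.28*d^3 - 1.64*d^2 + 1.71*d - 3.68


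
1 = 1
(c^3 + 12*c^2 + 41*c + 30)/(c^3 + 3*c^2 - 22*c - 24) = (c + 5)/(c - 4)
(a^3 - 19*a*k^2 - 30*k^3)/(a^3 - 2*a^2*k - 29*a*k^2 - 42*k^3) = (a - 5*k)/(a - 7*k)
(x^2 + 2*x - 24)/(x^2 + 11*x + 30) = (x - 4)/(x + 5)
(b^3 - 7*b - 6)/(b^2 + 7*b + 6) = (b^2 - b - 6)/(b + 6)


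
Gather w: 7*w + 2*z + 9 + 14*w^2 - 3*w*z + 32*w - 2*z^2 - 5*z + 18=14*w^2 + w*(39 - 3*z) - 2*z^2 - 3*z + 27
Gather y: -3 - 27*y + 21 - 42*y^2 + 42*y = -42*y^2 + 15*y + 18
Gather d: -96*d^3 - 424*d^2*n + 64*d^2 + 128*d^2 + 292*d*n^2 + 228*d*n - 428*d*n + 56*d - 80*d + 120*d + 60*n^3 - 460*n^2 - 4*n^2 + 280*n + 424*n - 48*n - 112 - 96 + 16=-96*d^3 + d^2*(192 - 424*n) + d*(292*n^2 - 200*n + 96) + 60*n^3 - 464*n^2 + 656*n - 192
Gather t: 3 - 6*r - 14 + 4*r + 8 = -2*r - 3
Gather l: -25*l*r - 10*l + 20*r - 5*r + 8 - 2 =l*(-25*r - 10) + 15*r + 6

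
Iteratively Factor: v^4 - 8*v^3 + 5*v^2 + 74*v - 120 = (v - 4)*(v^3 - 4*v^2 - 11*v + 30) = (v - 4)*(v - 2)*(v^2 - 2*v - 15) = (v - 4)*(v - 2)*(v + 3)*(v - 5)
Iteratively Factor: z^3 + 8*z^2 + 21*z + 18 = (z + 2)*(z^2 + 6*z + 9) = (z + 2)*(z + 3)*(z + 3)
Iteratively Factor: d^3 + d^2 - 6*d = (d + 3)*(d^2 - 2*d) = (d - 2)*(d + 3)*(d)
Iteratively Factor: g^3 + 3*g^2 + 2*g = (g + 1)*(g^2 + 2*g) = (g + 1)*(g + 2)*(g)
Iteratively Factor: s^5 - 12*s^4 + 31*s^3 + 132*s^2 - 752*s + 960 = (s - 3)*(s^4 - 9*s^3 + 4*s^2 + 144*s - 320) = (s - 4)*(s - 3)*(s^3 - 5*s^2 - 16*s + 80) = (s - 4)*(s - 3)*(s + 4)*(s^2 - 9*s + 20) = (s - 4)^2*(s - 3)*(s + 4)*(s - 5)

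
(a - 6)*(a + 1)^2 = a^3 - 4*a^2 - 11*a - 6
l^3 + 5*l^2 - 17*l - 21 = (l - 3)*(l + 1)*(l + 7)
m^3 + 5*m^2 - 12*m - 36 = (m - 3)*(m + 2)*(m + 6)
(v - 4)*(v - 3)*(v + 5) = v^3 - 2*v^2 - 23*v + 60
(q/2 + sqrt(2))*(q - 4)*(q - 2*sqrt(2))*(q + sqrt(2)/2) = q^4/2 - 2*q^3 + sqrt(2)*q^3/4 - 4*q^2 - sqrt(2)*q^2 - 2*sqrt(2)*q + 16*q + 8*sqrt(2)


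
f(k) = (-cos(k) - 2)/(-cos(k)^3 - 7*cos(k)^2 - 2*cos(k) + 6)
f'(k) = (-cos(k) - 2)*(-3*sin(k)*cos(k)^2 - 14*sin(k)*cos(k) - 2*sin(k))/(-cos(k)^3 - 7*cos(k)^2 - 2*cos(k) + 6)^2 + sin(k)/(-cos(k)^3 - 7*cos(k)^2 - 2*cos(k) + 6) = (59*cos(k) + 13*cos(2*k) + cos(3*k) + 33)*sin(k)/(2*(cos(k)^3 + 7*cos(k)^2 + 2*cos(k) - 6)^2)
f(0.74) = -9.04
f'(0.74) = 283.29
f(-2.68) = -0.38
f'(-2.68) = 0.32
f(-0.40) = 1.14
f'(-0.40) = -2.87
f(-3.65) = -0.37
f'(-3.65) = -0.30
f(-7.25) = -1.06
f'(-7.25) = -4.27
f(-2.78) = -0.42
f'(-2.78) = 0.35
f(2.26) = -0.29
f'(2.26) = -0.11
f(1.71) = -0.30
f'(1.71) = 0.17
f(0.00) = 0.75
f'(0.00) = 0.00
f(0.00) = 0.75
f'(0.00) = 0.00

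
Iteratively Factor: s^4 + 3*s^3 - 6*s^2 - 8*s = (s)*(s^3 + 3*s^2 - 6*s - 8) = s*(s + 4)*(s^2 - s - 2) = s*(s + 1)*(s + 4)*(s - 2)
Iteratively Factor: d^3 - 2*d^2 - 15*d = (d)*(d^2 - 2*d - 15) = d*(d + 3)*(d - 5)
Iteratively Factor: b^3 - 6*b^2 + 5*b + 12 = (b - 4)*(b^2 - 2*b - 3) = (b - 4)*(b + 1)*(b - 3)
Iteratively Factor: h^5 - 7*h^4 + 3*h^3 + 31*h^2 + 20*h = (h)*(h^4 - 7*h^3 + 3*h^2 + 31*h + 20) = h*(h - 4)*(h^3 - 3*h^2 - 9*h - 5) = h*(h - 5)*(h - 4)*(h^2 + 2*h + 1) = h*(h - 5)*(h - 4)*(h + 1)*(h + 1)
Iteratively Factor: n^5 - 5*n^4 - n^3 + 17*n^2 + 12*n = (n + 1)*(n^4 - 6*n^3 + 5*n^2 + 12*n) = (n - 3)*(n + 1)*(n^3 - 3*n^2 - 4*n) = n*(n - 3)*(n + 1)*(n^2 - 3*n - 4) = n*(n - 4)*(n - 3)*(n + 1)*(n + 1)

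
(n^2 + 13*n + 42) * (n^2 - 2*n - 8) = n^4 + 11*n^3 + 8*n^2 - 188*n - 336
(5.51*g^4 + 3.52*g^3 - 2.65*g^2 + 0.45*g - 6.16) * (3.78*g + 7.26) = 20.8278*g^5 + 53.3082*g^4 + 15.5382*g^3 - 17.538*g^2 - 20.0178*g - 44.7216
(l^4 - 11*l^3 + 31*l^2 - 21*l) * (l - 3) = l^5 - 14*l^4 + 64*l^3 - 114*l^2 + 63*l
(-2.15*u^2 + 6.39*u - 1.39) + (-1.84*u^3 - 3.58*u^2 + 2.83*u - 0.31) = -1.84*u^3 - 5.73*u^2 + 9.22*u - 1.7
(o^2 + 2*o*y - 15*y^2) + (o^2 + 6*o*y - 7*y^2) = 2*o^2 + 8*o*y - 22*y^2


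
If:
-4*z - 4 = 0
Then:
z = -1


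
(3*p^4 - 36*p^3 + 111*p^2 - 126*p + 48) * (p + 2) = 3*p^5 - 30*p^4 + 39*p^3 + 96*p^2 - 204*p + 96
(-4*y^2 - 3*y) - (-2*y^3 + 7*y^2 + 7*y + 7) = 2*y^3 - 11*y^2 - 10*y - 7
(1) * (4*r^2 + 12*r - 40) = 4*r^2 + 12*r - 40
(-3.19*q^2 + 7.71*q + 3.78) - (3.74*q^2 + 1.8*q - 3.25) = -6.93*q^2 + 5.91*q + 7.03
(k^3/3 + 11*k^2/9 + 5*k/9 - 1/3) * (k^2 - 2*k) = k^5/3 + 5*k^4/9 - 17*k^3/9 - 13*k^2/9 + 2*k/3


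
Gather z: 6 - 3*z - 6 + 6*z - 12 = 3*z - 12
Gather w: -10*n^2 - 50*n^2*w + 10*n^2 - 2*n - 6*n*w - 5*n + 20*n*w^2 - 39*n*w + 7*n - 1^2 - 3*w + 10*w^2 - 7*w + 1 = w^2*(20*n + 10) + w*(-50*n^2 - 45*n - 10)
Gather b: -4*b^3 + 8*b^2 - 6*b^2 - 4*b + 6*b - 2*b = -4*b^3 + 2*b^2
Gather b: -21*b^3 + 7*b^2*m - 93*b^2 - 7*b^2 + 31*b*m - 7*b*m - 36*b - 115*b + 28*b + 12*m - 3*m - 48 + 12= -21*b^3 + b^2*(7*m - 100) + b*(24*m - 123) + 9*m - 36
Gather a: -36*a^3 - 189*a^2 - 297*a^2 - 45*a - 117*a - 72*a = -36*a^3 - 486*a^2 - 234*a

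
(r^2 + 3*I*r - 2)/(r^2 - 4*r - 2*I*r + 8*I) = (r^2 + 3*I*r - 2)/(r^2 - 4*r - 2*I*r + 8*I)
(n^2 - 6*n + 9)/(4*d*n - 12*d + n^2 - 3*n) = (n - 3)/(4*d + n)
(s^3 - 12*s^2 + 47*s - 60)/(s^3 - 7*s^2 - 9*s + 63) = (s^2 - 9*s + 20)/(s^2 - 4*s - 21)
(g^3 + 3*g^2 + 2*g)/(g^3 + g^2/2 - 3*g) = 2*(g + 1)/(2*g - 3)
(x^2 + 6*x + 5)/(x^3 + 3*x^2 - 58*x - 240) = (x + 1)/(x^2 - 2*x - 48)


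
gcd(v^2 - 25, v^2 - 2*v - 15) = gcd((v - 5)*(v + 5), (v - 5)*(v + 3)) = v - 5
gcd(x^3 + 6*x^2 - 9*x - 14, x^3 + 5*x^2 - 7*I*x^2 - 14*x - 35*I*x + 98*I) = x^2 + 5*x - 14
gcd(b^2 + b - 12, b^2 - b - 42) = 1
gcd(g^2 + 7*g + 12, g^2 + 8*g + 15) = g + 3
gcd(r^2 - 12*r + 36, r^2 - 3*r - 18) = r - 6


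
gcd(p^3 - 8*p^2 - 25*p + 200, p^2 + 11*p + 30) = p + 5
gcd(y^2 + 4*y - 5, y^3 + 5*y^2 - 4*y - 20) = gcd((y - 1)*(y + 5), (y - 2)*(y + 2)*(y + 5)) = y + 5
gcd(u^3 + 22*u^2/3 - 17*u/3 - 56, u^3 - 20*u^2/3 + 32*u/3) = u - 8/3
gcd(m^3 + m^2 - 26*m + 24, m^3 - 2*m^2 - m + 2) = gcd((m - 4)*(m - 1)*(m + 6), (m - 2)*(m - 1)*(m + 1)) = m - 1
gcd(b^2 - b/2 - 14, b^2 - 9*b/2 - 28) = b + 7/2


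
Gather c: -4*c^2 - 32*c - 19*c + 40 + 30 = -4*c^2 - 51*c + 70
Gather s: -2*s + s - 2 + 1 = -s - 1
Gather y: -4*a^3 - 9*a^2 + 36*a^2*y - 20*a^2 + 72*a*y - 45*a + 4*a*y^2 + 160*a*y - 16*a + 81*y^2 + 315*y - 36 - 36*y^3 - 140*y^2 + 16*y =-4*a^3 - 29*a^2 - 61*a - 36*y^3 + y^2*(4*a - 59) + y*(36*a^2 + 232*a + 331) - 36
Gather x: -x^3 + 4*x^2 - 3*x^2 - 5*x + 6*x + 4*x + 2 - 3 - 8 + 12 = -x^3 + x^2 + 5*x + 3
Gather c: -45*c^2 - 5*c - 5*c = -45*c^2 - 10*c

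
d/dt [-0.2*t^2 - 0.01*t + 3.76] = -0.4*t - 0.01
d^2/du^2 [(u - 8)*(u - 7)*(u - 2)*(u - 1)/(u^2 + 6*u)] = 2*(u^6 + 18*u^5 + 108*u^4 - 1464*u^3 + 336*u^2 + 2016*u + 4032)/(u^3*(u^3 + 18*u^2 + 108*u + 216))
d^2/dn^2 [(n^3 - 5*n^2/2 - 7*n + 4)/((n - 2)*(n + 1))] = (-13*n^3 + 6*n^2 - 84*n + 32)/(n^6 - 3*n^5 - 3*n^4 + 11*n^3 + 6*n^2 - 12*n - 8)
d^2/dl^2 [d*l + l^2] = 2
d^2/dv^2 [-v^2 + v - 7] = -2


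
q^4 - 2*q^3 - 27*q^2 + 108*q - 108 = (q - 3)^2*(q - 2)*(q + 6)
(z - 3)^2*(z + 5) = z^3 - z^2 - 21*z + 45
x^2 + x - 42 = (x - 6)*(x + 7)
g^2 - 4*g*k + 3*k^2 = (g - 3*k)*(g - k)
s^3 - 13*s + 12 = (s - 3)*(s - 1)*(s + 4)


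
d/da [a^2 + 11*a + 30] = 2*a + 11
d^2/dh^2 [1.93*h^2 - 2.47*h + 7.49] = 3.86000000000000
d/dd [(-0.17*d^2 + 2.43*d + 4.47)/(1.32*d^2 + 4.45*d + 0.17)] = (-3.9641*d^2 - 11.8586*d - 19.4784)/(1.7424*d^4 + 11.748*d^3 + 20.2513*d^2 + 1.513*d + 0.0289)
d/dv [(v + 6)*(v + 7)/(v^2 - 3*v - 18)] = 4*(-4*v^2 - 30*v - 27)/(v^4 - 6*v^3 - 27*v^2 + 108*v + 324)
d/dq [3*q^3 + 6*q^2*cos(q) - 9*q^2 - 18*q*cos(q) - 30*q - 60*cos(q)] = -6*q^2*sin(q) + 9*q^2 + 18*q*sin(q) + 12*q*cos(q) - 18*q + 60*sin(q) - 18*cos(q) - 30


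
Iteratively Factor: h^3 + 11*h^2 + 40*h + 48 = (h + 4)*(h^2 + 7*h + 12) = (h + 3)*(h + 4)*(h + 4)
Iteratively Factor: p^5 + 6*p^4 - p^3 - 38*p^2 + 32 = (p - 1)*(p^4 + 7*p^3 + 6*p^2 - 32*p - 32) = (p - 1)*(p + 4)*(p^3 + 3*p^2 - 6*p - 8) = (p - 1)*(p + 4)^2*(p^2 - p - 2) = (p - 1)*(p + 1)*(p + 4)^2*(p - 2)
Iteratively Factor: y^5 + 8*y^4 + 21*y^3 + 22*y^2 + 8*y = (y + 4)*(y^4 + 4*y^3 + 5*y^2 + 2*y) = (y + 1)*(y + 4)*(y^3 + 3*y^2 + 2*y) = y*(y + 1)*(y + 4)*(y^2 + 3*y + 2) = y*(y + 1)*(y + 2)*(y + 4)*(y + 1)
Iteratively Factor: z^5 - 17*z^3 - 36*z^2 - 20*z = (z + 2)*(z^4 - 2*z^3 - 13*z^2 - 10*z) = z*(z + 2)*(z^3 - 2*z^2 - 13*z - 10) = z*(z + 1)*(z + 2)*(z^2 - 3*z - 10) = z*(z - 5)*(z + 1)*(z + 2)*(z + 2)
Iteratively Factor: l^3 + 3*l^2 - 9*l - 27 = (l + 3)*(l^2 - 9) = (l + 3)^2*(l - 3)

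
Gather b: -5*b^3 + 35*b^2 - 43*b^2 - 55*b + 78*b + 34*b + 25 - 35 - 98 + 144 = -5*b^3 - 8*b^2 + 57*b + 36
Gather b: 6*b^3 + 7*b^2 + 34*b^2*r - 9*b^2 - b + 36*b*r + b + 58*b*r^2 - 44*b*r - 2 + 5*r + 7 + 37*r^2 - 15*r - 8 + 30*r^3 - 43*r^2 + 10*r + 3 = 6*b^3 + b^2*(34*r - 2) + b*(58*r^2 - 8*r) + 30*r^3 - 6*r^2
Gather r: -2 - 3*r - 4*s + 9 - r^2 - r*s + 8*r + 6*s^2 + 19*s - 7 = -r^2 + r*(5 - s) + 6*s^2 + 15*s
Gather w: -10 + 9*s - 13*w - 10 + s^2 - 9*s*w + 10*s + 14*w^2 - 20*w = s^2 + 19*s + 14*w^2 + w*(-9*s - 33) - 20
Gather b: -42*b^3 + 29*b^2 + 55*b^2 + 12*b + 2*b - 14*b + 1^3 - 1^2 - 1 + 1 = -42*b^3 + 84*b^2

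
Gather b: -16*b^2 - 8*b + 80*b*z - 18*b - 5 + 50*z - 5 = -16*b^2 + b*(80*z - 26) + 50*z - 10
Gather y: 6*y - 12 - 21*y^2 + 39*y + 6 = -21*y^2 + 45*y - 6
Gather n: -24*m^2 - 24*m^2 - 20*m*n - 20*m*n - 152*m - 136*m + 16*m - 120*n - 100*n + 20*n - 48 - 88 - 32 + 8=-48*m^2 - 272*m + n*(-40*m - 200) - 160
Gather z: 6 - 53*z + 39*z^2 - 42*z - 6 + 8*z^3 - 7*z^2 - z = 8*z^3 + 32*z^2 - 96*z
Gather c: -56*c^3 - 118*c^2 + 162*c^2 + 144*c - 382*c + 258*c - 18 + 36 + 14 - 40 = -56*c^3 + 44*c^2 + 20*c - 8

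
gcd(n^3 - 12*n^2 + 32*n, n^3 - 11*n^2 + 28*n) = n^2 - 4*n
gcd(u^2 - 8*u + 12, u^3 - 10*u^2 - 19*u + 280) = 1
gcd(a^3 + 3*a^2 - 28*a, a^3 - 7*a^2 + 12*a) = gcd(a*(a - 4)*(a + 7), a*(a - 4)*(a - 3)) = a^2 - 4*a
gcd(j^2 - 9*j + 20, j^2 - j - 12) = j - 4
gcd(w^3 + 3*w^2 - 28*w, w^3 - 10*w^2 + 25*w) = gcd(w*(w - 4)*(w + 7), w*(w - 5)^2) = w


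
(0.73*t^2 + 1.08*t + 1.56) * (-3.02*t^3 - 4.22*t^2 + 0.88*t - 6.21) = -2.2046*t^5 - 6.3422*t^4 - 8.6264*t^3 - 10.1661*t^2 - 5.334*t - 9.6876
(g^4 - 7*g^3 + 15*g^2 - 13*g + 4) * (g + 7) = g^5 - 34*g^3 + 92*g^2 - 87*g + 28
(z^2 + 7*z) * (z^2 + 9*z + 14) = z^4 + 16*z^3 + 77*z^2 + 98*z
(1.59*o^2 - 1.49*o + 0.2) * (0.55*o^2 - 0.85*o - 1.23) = 0.8745*o^4 - 2.171*o^3 - 0.5792*o^2 + 1.6627*o - 0.246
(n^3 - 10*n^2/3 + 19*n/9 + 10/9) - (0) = n^3 - 10*n^2/3 + 19*n/9 + 10/9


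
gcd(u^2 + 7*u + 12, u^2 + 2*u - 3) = u + 3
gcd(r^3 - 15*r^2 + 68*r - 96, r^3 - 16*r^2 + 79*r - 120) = r^2 - 11*r + 24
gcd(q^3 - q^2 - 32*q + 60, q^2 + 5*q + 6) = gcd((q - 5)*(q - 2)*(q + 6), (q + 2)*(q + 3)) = 1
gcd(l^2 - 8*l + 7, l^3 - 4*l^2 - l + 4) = l - 1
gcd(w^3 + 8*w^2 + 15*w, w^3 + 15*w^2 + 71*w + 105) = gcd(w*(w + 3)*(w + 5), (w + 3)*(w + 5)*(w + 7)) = w^2 + 8*w + 15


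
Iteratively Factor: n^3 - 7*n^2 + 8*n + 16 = (n - 4)*(n^2 - 3*n - 4) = (n - 4)*(n + 1)*(n - 4)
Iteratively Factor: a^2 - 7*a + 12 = (a - 3)*(a - 4)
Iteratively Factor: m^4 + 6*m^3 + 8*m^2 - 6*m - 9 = (m + 1)*(m^3 + 5*m^2 + 3*m - 9) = (m + 1)*(m + 3)*(m^2 + 2*m - 3) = (m + 1)*(m + 3)^2*(m - 1)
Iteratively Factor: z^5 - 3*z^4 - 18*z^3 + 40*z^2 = (z)*(z^4 - 3*z^3 - 18*z^2 + 40*z) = z*(z + 4)*(z^3 - 7*z^2 + 10*z) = z*(z - 5)*(z + 4)*(z^2 - 2*z) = z*(z - 5)*(z - 2)*(z + 4)*(z)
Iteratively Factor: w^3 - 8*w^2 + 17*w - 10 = (w - 5)*(w^2 - 3*w + 2) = (w - 5)*(w - 2)*(w - 1)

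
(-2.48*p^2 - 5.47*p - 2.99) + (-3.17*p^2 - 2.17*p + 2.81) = -5.65*p^2 - 7.64*p - 0.18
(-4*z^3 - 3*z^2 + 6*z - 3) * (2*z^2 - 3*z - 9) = -8*z^5 + 6*z^4 + 57*z^3 + 3*z^2 - 45*z + 27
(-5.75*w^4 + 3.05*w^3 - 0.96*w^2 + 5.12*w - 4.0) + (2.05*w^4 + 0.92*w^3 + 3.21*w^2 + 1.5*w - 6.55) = -3.7*w^4 + 3.97*w^3 + 2.25*w^2 + 6.62*w - 10.55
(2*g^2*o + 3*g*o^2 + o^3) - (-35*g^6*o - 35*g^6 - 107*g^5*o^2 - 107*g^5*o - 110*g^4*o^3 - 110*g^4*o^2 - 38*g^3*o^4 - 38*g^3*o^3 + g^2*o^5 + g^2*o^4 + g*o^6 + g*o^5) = 35*g^6*o + 35*g^6 + 107*g^5*o^2 + 107*g^5*o + 110*g^4*o^3 + 110*g^4*o^2 + 38*g^3*o^4 + 38*g^3*o^3 - g^2*o^5 - g^2*o^4 + 2*g^2*o - g*o^6 - g*o^5 + 3*g*o^2 + o^3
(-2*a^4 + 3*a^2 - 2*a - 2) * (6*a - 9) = -12*a^5 + 18*a^4 + 18*a^3 - 39*a^2 + 6*a + 18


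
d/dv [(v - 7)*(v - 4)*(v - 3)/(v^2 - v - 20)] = (v^4 - 2*v^3 - 107*v^2 + 728*v - 1304)/(v^4 - 2*v^3 - 39*v^2 + 40*v + 400)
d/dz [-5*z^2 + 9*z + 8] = 9 - 10*z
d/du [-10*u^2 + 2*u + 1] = 2 - 20*u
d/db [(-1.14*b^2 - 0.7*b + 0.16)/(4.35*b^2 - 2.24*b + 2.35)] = (5.5986*b^2 - 6.75*b - 1.2866)/(18.9225*b^4 - 19.488*b^3 + 25.4626*b^2 - 10.528*b + 5.5225)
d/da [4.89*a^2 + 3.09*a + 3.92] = 9.78*a + 3.09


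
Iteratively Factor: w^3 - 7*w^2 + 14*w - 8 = (w - 1)*(w^2 - 6*w + 8) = (w - 4)*(w - 1)*(w - 2)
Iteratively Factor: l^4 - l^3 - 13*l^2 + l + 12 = (l + 1)*(l^3 - 2*l^2 - 11*l + 12) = (l + 1)*(l + 3)*(l^2 - 5*l + 4) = (l - 4)*(l + 1)*(l + 3)*(l - 1)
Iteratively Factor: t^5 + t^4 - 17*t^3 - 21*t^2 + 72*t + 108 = (t - 3)*(t^4 + 4*t^3 - 5*t^2 - 36*t - 36) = (t - 3)*(t + 2)*(t^3 + 2*t^2 - 9*t - 18) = (t - 3)*(t + 2)^2*(t^2 - 9) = (t - 3)^2*(t + 2)^2*(t + 3)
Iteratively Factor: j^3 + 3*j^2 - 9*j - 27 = (j + 3)*(j^2 - 9) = (j + 3)^2*(j - 3)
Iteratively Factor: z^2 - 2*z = (z - 2)*(z)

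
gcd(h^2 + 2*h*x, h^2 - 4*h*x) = h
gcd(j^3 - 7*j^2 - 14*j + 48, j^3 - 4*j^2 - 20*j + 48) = j - 2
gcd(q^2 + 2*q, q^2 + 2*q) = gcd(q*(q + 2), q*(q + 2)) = q^2 + 2*q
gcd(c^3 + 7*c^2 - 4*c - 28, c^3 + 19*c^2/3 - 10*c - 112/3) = c^2 + 9*c + 14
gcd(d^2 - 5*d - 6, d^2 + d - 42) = d - 6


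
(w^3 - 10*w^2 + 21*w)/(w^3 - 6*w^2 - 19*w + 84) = w/(w + 4)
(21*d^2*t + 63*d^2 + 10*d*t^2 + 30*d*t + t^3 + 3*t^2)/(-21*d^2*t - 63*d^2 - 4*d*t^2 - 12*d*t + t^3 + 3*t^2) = (7*d + t)/(-7*d + t)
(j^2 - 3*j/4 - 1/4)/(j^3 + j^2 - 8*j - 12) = (j^2 - 3*j/4 - 1/4)/(j^3 + j^2 - 8*j - 12)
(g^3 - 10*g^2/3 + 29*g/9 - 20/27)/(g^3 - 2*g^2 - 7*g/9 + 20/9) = (g - 1/3)/(g + 1)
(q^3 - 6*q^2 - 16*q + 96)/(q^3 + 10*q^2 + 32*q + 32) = (q^2 - 10*q + 24)/(q^2 + 6*q + 8)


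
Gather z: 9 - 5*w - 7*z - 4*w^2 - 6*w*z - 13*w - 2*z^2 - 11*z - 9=-4*w^2 - 18*w - 2*z^2 + z*(-6*w - 18)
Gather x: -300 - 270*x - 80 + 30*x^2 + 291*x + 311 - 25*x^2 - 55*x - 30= 5*x^2 - 34*x - 99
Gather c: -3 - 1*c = -c - 3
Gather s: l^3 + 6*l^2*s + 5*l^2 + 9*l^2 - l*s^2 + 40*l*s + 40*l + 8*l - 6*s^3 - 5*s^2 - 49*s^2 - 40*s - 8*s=l^3 + 14*l^2 + 48*l - 6*s^3 + s^2*(-l - 54) + s*(6*l^2 + 40*l - 48)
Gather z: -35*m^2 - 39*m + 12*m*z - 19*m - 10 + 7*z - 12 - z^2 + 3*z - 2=-35*m^2 - 58*m - z^2 + z*(12*m + 10) - 24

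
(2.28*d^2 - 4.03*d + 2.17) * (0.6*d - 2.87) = 1.368*d^3 - 8.9616*d^2 + 12.8681*d - 6.2279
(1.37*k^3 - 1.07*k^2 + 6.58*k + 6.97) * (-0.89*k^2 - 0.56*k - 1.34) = -1.2193*k^5 + 0.1851*k^4 - 7.0928*k^3 - 8.4543*k^2 - 12.7204*k - 9.3398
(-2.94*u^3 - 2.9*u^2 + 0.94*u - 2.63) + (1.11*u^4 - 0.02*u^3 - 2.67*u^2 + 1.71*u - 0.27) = 1.11*u^4 - 2.96*u^3 - 5.57*u^2 + 2.65*u - 2.9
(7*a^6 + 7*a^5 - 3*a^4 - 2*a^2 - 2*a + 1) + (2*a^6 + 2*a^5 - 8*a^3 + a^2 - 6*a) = 9*a^6 + 9*a^5 - 3*a^4 - 8*a^3 - a^2 - 8*a + 1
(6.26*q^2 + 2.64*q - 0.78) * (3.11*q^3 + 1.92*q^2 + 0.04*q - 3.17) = 19.4686*q^5 + 20.2296*q^4 + 2.8934*q^3 - 21.2362*q^2 - 8.4*q + 2.4726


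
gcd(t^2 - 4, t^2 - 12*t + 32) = 1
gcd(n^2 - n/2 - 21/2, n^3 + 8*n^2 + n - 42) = n + 3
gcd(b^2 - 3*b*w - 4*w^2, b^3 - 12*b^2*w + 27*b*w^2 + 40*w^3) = b + w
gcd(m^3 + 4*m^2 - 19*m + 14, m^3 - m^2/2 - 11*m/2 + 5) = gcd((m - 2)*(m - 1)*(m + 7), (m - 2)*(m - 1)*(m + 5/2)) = m^2 - 3*m + 2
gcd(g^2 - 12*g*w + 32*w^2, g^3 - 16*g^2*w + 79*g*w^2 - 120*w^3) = -g + 8*w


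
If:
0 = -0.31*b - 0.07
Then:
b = -0.23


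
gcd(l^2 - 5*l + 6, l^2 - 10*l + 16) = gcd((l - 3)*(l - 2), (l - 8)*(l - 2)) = l - 2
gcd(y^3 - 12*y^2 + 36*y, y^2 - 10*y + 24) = y - 6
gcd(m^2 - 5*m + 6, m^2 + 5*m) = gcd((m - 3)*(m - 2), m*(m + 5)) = 1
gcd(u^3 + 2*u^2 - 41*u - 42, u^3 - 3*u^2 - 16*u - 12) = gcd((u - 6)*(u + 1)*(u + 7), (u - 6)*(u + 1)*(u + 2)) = u^2 - 5*u - 6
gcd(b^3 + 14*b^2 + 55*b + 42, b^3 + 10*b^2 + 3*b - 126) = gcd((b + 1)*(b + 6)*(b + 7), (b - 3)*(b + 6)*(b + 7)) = b^2 + 13*b + 42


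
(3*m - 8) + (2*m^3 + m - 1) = 2*m^3 + 4*m - 9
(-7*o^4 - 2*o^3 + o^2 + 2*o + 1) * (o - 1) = -7*o^5 + 5*o^4 + 3*o^3 + o^2 - o - 1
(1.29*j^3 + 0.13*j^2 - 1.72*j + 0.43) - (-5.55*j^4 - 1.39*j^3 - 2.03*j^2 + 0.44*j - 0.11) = 5.55*j^4 + 2.68*j^3 + 2.16*j^2 - 2.16*j + 0.54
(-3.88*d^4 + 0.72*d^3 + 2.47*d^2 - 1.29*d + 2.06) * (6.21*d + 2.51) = -24.0948*d^5 - 5.2676*d^4 + 17.1459*d^3 - 1.8112*d^2 + 9.5547*d + 5.1706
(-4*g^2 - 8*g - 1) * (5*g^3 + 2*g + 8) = -20*g^5 - 40*g^4 - 13*g^3 - 48*g^2 - 66*g - 8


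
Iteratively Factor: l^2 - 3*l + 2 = (l - 1)*(l - 2)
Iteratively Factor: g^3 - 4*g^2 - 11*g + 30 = (g - 5)*(g^2 + g - 6) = (g - 5)*(g + 3)*(g - 2)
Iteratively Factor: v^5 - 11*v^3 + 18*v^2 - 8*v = (v - 1)*(v^4 + v^3 - 10*v^2 + 8*v) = v*(v - 1)*(v^3 + v^2 - 10*v + 8) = v*(v - 1)*(v + 4)*(v^2 - 3*v + 2) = v*(v - 2)*(v - 1)*(v + 4)*(v - 1)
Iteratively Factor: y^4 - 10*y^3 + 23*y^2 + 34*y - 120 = (y - 4)*(y^3 - 6*y^2 - y + 30) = (y - 4)*(y - 3)*(y^2 - 3*y - 10) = (y - 4)*(y - 3)*(y + 2)*(y - 5)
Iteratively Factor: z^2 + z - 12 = (z + 4)*(z - 3)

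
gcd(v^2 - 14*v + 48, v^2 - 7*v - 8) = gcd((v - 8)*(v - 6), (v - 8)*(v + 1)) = v - 8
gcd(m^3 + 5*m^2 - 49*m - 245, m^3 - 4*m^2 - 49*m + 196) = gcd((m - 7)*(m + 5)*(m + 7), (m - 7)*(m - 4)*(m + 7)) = m^2 - 49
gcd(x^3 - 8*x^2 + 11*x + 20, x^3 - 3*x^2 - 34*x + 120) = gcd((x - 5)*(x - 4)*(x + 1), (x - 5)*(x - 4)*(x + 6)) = x^2 - 9*x + 20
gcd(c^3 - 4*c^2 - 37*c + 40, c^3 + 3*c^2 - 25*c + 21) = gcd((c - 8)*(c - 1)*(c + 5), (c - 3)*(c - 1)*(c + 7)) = c - 1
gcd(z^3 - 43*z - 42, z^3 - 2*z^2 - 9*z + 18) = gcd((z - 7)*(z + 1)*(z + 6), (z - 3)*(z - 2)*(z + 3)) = 1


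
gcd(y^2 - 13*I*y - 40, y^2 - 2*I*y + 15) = y - 5*I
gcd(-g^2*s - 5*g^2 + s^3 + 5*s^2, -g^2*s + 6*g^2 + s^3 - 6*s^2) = -g^2 + s^2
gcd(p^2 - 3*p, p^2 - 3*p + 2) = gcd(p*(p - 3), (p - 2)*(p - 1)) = 1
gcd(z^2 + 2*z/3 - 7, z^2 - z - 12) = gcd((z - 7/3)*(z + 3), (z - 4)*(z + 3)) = z + 3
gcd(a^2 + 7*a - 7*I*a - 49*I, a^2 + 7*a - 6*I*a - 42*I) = a + 7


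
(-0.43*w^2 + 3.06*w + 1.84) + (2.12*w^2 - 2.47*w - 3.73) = 1.69*w^2 + 0.59*w - 1.89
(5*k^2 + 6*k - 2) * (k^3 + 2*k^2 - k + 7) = 5*k^5 + 16*k^4 + 5*k^3 + 25*k^2 + 44*k - 14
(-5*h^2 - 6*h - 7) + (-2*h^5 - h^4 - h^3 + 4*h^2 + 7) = -2*h^5 - h^4 - h^3 - h^2 - 6*h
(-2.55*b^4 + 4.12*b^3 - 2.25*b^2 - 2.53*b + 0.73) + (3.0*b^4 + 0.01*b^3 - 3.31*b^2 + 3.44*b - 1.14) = 0.45*b^4 + 4.13*b^3 - 5.56*b^2 + 0.91*b - 0.41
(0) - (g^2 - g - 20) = -g^2 + g + 20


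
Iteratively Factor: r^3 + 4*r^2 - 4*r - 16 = (r + 4)*(r^2 - 4) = (r + 2)*(r + 4)*(r - 2)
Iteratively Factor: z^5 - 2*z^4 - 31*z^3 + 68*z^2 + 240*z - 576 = (z + 4)*(z^4 - 6*z^3 - 7*z^2 + 96*z - 144) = (z - 3)*(z + 4)*(z^3 - 3*z^2 - 16*z + 48) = (z - 4)*(z - 3)*(z + 4)*(z^2 + z - 12) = (z - 4)*(z - 3)^2*(z + 4)*(z + 4)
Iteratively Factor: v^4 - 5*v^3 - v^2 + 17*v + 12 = (v + 1)*(v^3 - 6*v^2 + 5*v + 12) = (v - 4)*(v + 1)*(v^2 - 2*v - 3) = (v - 4)*(v + 1)^2*(v - 3)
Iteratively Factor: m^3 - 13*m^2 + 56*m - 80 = (m - 4)*(m^2 - 9*m + 20) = (m - 5)*(m - 4)*(m - 4)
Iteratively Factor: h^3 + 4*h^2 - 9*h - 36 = (h - 3)*(h^2 + 7*h + 12) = (h - 3)*(h + 3)*(h + 4)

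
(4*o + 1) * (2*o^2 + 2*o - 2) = 8*o^3 + 10*o^2 - 6*o - 2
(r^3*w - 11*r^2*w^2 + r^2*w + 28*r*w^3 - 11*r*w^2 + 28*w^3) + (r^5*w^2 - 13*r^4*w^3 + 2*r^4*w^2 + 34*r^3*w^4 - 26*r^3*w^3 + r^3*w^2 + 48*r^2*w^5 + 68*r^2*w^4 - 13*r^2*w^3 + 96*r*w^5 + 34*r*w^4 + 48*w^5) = r^5*w^2 - 13*r^4*w^3 + 2*r^4*w^2 + 34*r^3*w^4 - 26*r^3*w^3 + r^3*w^2 + r^3*w + 48*r^2*w^5 + 68*r^2*w^4 - 13*r^2*w^3 - 11*r^2*w^2 + r^2*w + 96*r*w^5 + 34*r*w^4 + 28*r*w^3 - 11*r*w^2 + 48*w^5 + 28*w^3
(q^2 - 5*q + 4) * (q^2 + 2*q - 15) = q^4 - 3*q^3 - 21*q^2 + 83*q - 60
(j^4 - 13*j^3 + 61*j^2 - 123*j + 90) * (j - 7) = j^5 - 20*j^4 + 152*j^3 - 550*j^2 + 951*j - 630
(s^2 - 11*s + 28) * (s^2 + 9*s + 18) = s^4 - 2*s^3 - 53*s^2 + 54*s + 504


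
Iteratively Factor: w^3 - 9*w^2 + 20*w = (w)*(w^2 - 9*w + 20) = w*(w - 4)*(w - 5)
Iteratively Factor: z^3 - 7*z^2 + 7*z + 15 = (z + 1)*(z^2 - 8*z + 15) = (z - 5)*(z + 1)*(z - 3)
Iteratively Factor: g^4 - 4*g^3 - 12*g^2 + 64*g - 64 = (g + 4)*(g^3 - 8*g^2 + 20*g - 16) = (g - 2)*(g + 4)*(g^2 - 6*g + 8) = (g - 2)^2*(g + 4)*(g - 4)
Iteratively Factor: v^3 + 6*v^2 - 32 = (v + 4)*(v^2 + 2*v - 8) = (v + 4)^2*(v - 2)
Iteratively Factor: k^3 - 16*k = (k)*(k^2 - 16) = k*(k - 4)*(k + 4)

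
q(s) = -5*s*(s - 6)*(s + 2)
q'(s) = -5*s*(s - 6) - 5*s*(s + 2) - 5*(s - 6)*(s + 2) = -15*s^2 + 40*s + 60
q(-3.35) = 211.43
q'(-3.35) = -242.34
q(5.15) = 156.50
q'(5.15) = -131.84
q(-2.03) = 2.45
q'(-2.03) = -83.01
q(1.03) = 77.55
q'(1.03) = 85.29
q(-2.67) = 77.55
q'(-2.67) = -153.73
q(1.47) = 115.54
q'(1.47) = 86.39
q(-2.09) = 7.61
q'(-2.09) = -89.12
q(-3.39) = 221.23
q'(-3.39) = -247.98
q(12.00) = -5040.00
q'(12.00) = -1620.00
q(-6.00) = 1440.00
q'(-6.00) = -720.00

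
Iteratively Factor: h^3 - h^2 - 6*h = (h)*(h^2 - h - 6) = h*(h - 3)*(h + 2)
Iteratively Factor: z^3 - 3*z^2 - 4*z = (z + 1)*(z^2 - 4*z) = (z - 4)*(z + 1)*(z)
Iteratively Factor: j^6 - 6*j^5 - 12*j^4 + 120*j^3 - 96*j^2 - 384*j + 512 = (j + 2)*(j^5 - 8*j^4 + 4*j^3 + 112*j^2 - 320*j + 256) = (j - 2)*(j + 2)*(j^4 - 6*j^3 - 8*j^2 + 96*j - 128) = (j - 2)^2*(j + 2)*(j^3 - 4*j^2 - 16*j + 64) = (j - 4)*(j - 2)^2*(j + 2)*(j^2 - 16) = (j - 4)^2*(j - 2)^2*(j + 2)*(j + 4)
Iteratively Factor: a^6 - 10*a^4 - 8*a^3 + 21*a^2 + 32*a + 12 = (a + 1)*(a^5 - a^4 - 9*a^3 + a^2 + 20*a + 12) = (a - 3)*(a + 1)*(a^4 + 2*a^3 - 3*a^2 - 8*a - 4) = (a - 3)*(a + 1)^2*(a^3 + a^2 - 4*a - 4) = (a - 3)*(a + 1)^2*(a + 2)*(a^2 - a - 2) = (a - 3)*(a + 1)^3*(a + 2)*(a - 2)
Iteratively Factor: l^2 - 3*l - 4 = (l + 1)*(l - 4)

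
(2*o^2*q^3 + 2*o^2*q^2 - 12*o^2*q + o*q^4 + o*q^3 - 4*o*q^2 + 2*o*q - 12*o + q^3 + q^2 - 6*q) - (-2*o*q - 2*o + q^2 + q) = 2*o^2*q^3 + 2*o^2*q^2 - 12*o^2*q + o*q^4 + o*q^3 - 4*o*q^2 + 4*o*q - 10*o + q^3 - 7*q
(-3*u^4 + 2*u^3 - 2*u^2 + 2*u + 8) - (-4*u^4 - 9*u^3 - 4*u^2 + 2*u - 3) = u^4 + 11*u^3 + 2*u^2 + 11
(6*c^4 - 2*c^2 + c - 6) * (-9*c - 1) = -54*c^5 - 6*c^4 + 18*c^3 - 7*c^2 + 53*c + 6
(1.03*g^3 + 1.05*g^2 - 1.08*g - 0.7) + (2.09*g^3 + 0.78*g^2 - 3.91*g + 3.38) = 3.12*g^3 + 1.83*g^2 - 4.99*g + 2.68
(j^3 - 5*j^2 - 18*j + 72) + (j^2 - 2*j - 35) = j^3 - 4*j^2 - 20*j + 37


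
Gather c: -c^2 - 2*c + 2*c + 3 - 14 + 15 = 4 - c^2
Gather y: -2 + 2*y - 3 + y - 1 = 3*y - 6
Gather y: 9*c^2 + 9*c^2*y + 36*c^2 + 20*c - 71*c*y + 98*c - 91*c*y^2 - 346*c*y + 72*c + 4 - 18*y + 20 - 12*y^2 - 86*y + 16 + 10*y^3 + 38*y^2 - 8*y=45*c^2 + 190*c + 10*y^3 + y^2*(26 - 91*c) + y*(9*c^2 - 417*c - 112) + 40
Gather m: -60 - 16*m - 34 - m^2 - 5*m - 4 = -m^2 - 21*m - 98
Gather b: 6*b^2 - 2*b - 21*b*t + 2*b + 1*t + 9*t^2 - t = 6*b^2 - 21*b*t + 9*t^2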